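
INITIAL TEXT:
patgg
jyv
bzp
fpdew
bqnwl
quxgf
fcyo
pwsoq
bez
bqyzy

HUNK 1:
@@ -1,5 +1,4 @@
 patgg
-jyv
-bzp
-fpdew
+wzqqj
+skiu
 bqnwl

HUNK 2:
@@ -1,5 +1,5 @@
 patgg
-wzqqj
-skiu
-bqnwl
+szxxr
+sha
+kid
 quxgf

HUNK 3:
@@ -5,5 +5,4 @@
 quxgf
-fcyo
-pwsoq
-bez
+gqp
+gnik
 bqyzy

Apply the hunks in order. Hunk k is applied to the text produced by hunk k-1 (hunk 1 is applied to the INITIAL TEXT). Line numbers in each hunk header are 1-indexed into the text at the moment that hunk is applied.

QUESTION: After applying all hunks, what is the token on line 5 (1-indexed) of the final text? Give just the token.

Hunk 1: at line 1 remove [jyv,bzp,fpdew] add [wzqqj,skiu] -> 9 lines: patgg wzqqj skiu bqnwl quxgf fcyo pwsoq bez bqyzy
Hunk 2: at line 1 remove [wzqqj,skiu,bqnwl] add [szxxr,sha,kid] -> 9 lines: patgg szxxr sha kid quxgf fcyo pwsoq bez bqyzy
Hunk 3: at line 5 remove [fcyo,pwsoq,bez] add [gqp,gnik] -> 8 lines: patgg szxxr sha kid quxgf gqp gnik bqyzy
Final line 5: quxgf

Answer: quxgf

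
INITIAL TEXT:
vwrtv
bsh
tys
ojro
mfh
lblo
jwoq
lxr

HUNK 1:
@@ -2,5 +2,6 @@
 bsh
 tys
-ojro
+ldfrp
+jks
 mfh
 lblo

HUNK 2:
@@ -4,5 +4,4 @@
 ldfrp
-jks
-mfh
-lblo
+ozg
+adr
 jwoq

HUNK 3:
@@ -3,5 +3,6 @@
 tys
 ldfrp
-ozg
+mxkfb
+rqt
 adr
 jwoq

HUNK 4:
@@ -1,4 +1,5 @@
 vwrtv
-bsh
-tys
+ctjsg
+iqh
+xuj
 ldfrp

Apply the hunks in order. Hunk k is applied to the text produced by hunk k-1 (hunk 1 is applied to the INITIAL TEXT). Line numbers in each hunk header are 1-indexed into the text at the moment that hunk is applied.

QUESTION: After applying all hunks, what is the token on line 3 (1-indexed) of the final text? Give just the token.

Answer: iqh

Derivation:
Hunk 1: at line 2 remove [ojro] add [ldfrp,jks] -> 9 lines: vwrtv bsh tys ldfrp jks mfh lblo jwoq lxr
Hunk 2: at line 4 remove [jks,mfh,lblo] add [ozg,adr] -> 8 lines: vwrtv bsh tys ldfrp ozg adr jwoq lxr
Hunk 3: at line 3 remove [ozg] add [mxkfb,rqt] -> 9 lines: vwrtv bsh tys ldfrp mxkfb rqt adr jwoq lxr
Hunk 4: at line 1 remove [bsh,tys] add [ctjsg,iqh,xuj] -> 10 lines: vwrtv ctjsg iqh xuj ldfrp mxkfb rqt adr jwoq lxr
Final line 3: iqh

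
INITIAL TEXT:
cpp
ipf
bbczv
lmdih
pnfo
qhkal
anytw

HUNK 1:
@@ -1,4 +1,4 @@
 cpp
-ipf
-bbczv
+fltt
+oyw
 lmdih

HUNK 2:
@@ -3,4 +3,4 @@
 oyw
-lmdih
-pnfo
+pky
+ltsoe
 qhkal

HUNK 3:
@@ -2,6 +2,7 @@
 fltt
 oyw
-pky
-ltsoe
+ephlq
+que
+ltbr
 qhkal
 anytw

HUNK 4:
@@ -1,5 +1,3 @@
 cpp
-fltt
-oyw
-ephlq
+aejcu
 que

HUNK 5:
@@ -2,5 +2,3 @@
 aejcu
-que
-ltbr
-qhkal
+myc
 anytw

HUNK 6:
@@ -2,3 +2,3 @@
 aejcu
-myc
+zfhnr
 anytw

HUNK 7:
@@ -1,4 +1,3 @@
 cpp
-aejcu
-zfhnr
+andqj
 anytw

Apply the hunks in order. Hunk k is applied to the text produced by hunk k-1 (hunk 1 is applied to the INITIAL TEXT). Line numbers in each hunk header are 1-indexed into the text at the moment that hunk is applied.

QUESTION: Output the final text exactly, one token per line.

Hunk 1: at line 1 remove [ipf,bbczv] add [fltt,oyw] -> 7 lines: cpp fltt oyw lmdih pnfo qhkal anytw
Hunk 2: at line 3 remove [lmdih,pnfo] add [pky,ltsoe] -> 7 lines: cpp fltt oyw pky ltsoe qhkal anytw
Hunk 3: at line 2 remove [pky,ltsoe] add [ephlq,que,ltbr] -> 8 lines: cpp fltt oyw ephlq que ltbr qhkal anytw
Hunk 4: at line 1 remove [fltt,oyw,ephlq] add [aejcu] -> 6 lines: cpp aejcu que ltbr qhkal anytw
Hunk 5: at line 2 remove [que,ltbr,qhkal] add [myc] -> 4 lines: cpp aejcu myc anytw
Hunk 6: at line 2 remove [myc] add [zfhnr] -> 4 lines: cpp aejcu zfhnr anytw
Hunk 7: at line 1 remove [aejcu,zfhnr] add [andqj] -> 3 lines: cpp andqj anytw

Answer: cpp
andqj
anytw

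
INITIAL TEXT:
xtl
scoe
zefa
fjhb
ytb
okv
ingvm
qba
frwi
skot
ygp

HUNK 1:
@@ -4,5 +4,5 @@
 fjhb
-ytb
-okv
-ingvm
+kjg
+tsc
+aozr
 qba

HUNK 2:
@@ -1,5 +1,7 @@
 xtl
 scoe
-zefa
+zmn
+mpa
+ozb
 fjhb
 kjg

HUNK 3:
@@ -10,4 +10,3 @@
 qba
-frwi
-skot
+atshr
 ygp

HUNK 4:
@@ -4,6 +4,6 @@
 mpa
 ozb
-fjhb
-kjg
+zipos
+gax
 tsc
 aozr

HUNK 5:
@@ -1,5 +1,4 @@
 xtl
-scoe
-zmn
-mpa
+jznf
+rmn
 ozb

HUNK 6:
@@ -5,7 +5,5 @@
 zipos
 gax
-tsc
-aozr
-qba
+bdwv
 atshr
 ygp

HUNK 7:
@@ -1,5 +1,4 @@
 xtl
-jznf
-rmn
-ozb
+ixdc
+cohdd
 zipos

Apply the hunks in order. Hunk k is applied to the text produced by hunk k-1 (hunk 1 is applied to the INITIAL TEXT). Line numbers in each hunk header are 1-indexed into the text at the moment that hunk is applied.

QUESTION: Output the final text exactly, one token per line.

Answer: xtl
ixdc
cohdd
zipos
gax
bdwv
atshr
ygp

Derivation:
Hunk 1: at line 4 remove [ytb,okv,ingvm] add [kjg,tsc,aozr] -> 11 lines: xtl scoe zefa fjhb kjg tsc aozr qba frwi skot ygp
Hunk 2: at line 1 remove [zefa] add [zmn,mpa,ozb] -> 13 lines: xtl scoe zmn mpa ozb fjhb kjg tsc aozr qba frwi skot ygp
Hunk 3: at line 10 remove [frwi,skot] add [atshr] -> 12 lines: xtl scoe zmn mpa ozb fjhb kjg tsc aozr qba atshr ygp
Hunk 4: at line 4 remove [fjhb,kjg] add [zipos,gax] -> 12 lines: xtl scoe zmn mpa ozb zipos gax tsc aozr qba atshr ygp
Hunk 5: at line 1 remove [scoe,zmn,mpa] add [jznf,rmn] -> 11 lines: xtl jznf rmn ozb zipos gax tsc aozr qba atshr ygp
Hunk 6: at line 5 remove [tsc,aozr,qba] add [bdwv] -> 9 lines: xtl jznf rmn ozb zipos gax bdwv atshr ygp
Hunk 7: at line 1 remove [jznf,rmn,ozb] add [ixdc,cohdd] -> 8 lines: xtl ixdc cohdd zipos gax bdwv atshr ygp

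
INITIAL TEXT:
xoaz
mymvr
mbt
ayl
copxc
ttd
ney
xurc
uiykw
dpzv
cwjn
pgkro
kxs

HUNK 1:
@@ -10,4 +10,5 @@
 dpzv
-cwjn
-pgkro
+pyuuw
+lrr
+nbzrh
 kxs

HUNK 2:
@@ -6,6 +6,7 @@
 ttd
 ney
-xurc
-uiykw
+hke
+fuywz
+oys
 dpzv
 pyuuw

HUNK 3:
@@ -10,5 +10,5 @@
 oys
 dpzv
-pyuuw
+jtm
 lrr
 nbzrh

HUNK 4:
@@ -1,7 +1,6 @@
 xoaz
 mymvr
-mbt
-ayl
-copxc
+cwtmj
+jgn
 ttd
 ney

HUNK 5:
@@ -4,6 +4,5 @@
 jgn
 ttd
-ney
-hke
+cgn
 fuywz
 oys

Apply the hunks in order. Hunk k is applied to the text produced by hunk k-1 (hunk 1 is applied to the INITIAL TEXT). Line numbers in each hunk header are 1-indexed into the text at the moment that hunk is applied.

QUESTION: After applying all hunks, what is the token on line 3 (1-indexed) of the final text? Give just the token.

Answer: cwtmj

Derivation:
Hunk 1: at line 10 remove [cwjn,pgkro] add [pyuuw,lrr,nbzrh] -> 14 lines: xoaz mymvr mbt ayl copxc ttd ney xurc uiykw dpzv pyuuw lrr nbzrh kxs
Hunk 2: at line 6 remove [xurc,uiykw] add [hke,fuywz,oys] -> 15 lines: xoaz mymvr mbt ayl copxc ttd ney hke fuywz oys dpzv pyuuw lrr nbzrh kxs
Hunk 3: at line 10 remove [pyuuw] add [jtm] -> 15 lines: xoaz mymvr mbt ayl copxc ttd ney hke fuywz oys dpzv jtm lrr nbzrh kxs
Hunk 4: at line 1 remove [mbt,ayl,copxc] add [cwtmj,jgn] -> 14 lines: xoaz mymvr cwtmj jgn ttd ney hke fuywz oys dpzv jtm lrr nbzrh kxs
Hunk 5: at line 4 remove [ney,hke] add [cgn] -> 13 lines: xoaz mymvr cwtmj jgn ttd cgn fuywz oys dpzv jtm lrr nbzrh kxs
Final line 3: cwtmj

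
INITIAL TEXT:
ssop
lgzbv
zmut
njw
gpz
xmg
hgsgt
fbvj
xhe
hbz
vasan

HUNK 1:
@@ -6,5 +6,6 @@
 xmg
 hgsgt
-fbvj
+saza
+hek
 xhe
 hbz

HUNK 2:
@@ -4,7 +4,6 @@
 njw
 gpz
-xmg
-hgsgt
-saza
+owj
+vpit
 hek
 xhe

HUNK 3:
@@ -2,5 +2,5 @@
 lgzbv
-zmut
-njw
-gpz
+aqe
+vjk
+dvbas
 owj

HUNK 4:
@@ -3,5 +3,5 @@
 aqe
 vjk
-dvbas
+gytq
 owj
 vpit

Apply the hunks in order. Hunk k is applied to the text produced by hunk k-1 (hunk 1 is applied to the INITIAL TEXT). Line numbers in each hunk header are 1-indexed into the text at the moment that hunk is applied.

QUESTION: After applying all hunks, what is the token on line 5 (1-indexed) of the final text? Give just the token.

Hunk 1: at line 6 remove [fbvj] add [saza,hek] -> 12 lines: ssop lgzbv zmut njw gpz xmg hgsgt saza hek xhe hbz vasan
Hunk 2: at line 4 remove [xmg,hgsgt,saza] add [owj,vpit] -> 11 lines: ssop lgzbv zmut njw gpz owj vpit hek xhe hbz vasan
Hunk 3: at line 2 remove [zmut,njw,gpz] add [aqe,vjk,dvbas] -> 11 lines: ssop lgzbv aqe vjk dvbas owj vpit hek xhe hbz vasan
Hunk 4: at line 3 remove [dvbas] add [gytq] -> 11 lines: ssop lgzbv aqe vjk gytq owj vpit hek xhe hbz vasan
Final line 5: gytq

Answer: gytq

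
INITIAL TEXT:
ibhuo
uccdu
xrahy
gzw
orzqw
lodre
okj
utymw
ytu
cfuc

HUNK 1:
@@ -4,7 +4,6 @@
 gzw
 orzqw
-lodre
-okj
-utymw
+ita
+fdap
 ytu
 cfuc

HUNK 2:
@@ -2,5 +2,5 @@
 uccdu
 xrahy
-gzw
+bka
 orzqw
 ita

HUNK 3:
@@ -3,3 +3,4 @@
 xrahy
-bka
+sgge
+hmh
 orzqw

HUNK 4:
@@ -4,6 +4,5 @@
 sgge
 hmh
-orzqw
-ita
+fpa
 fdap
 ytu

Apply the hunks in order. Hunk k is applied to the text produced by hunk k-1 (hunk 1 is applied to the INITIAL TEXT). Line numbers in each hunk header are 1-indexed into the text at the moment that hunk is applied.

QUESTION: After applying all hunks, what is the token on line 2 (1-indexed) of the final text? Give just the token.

Hunk 1: at line 4 remove [lodre,okj,utymw] add [ita,fdap] -> 9 lines: ibhuo uccdu xrahy gzw orzqw ita fdap ytu cfuc
Hunk 2: at line 2 remove [gzw] add [bka] -> 9 lines: ibhuo uccdu xrahy bka orzqw ita fdap ytu cfuc
Hunk 3: at line 3 remove [bka] add [sgge,hmh] -> 10 lines: ibhuo uccdu xrahy sgge hmh orzqw ita fdap ytu cfuc
Hunk 4: at line 4 remove [orzqw,ita] add [fpa] -> 9 lines: ibhuo uccdu xrahy sgge hmh fpa fdap ytu cfuc
Final line 2: uccdu

Answer: uccdu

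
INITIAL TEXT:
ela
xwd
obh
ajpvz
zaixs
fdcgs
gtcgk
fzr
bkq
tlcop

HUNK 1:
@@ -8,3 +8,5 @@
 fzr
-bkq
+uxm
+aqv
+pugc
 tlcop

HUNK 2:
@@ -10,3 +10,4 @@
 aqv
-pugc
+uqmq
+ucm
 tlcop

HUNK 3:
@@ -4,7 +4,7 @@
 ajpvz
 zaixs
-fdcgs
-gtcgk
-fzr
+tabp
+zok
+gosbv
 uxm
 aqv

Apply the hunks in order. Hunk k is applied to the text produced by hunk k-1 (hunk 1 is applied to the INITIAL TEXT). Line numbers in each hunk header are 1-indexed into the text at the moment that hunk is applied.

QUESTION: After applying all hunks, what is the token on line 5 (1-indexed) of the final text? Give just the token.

Answer: zaixs

Derivation:
Hunk 1: at line 8 remove [bkq] add [uxm,aqv,pugc] -> 12 lines: ela xwd obh ajpvz zaixs fdcgs gtcgk fzr uxm aqv pugc tlcop
Hunk 2: at line 10 remove [pugc] add [uqmq,ucm] -> 13 lines: ela xwd obh ajpvz zaixs fdcgs gtcgk fzr uxm aqv uqmq ucm tlcop
Hunk 3: at line 4 remove [fdcgs,gtcgk,fzr] add [tabp,zok,gosbv] -> 13 lines: ela xwd obh ajpvz zaixs tabp zok gosbv uxm aqv uqmq ucm tlcop
Final line 5: zaixs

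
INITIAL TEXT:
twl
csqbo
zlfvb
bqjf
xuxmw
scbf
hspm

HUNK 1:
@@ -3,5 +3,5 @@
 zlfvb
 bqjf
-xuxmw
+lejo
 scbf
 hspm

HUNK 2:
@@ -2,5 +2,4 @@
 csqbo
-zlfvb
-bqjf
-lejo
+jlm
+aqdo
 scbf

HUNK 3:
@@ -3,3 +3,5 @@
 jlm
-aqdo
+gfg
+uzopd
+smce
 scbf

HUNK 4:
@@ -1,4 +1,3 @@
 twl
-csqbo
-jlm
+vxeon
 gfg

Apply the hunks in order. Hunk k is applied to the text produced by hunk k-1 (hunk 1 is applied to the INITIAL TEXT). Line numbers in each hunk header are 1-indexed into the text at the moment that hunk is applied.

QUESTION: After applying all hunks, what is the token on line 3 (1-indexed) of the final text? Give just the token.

Hunk 1: at line 3 remove [xuxmw] add [lejo] -> 7 lines: twl csqbo zlfvb bqjf lejo scbf hspm
Hunk 2: at line 2 remove [zlfvb,bqjf,lejo] add [jlm,aqdo] -> 6 lines: twl csqbo jlm aqdo scbf hspm
Hunk 3: at line 3 remove [aqdo] add [gfg,uzopd,smce] -> 8 lines: twl csqbo jlm gfg uzopd smce scbf hspm
Hunk 4: at line 1 remove [csqbo,jlm] add [vxeon] -> 7 lines: twl vxeon gfg uzopd smce scbf hspm
Final line 3: gfg

Answer: gfg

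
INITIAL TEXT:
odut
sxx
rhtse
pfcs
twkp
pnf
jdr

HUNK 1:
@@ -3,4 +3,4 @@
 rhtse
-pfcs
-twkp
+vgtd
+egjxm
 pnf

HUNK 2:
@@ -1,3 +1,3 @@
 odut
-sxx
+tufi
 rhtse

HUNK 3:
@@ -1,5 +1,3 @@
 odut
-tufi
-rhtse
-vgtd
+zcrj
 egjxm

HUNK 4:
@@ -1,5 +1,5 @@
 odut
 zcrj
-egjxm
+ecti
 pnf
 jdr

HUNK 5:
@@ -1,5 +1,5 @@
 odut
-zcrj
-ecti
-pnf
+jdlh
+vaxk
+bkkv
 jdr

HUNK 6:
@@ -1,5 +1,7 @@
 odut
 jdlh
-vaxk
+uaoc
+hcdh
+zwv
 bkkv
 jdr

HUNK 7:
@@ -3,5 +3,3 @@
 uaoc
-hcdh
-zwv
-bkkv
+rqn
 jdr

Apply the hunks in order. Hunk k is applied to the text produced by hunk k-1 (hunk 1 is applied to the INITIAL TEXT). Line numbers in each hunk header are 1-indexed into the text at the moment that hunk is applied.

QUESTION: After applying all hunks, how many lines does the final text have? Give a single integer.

Answer: 5

Derivation:
Hunk 1: at line 3 remove [pfcs,twkp] add [vgtd,egjxm] -> 7 lines: odut sxx rhtse vgtd egjxm pnf jdr
Hunk 2: at line 1 remove [sxx] add [tufi] -> 7 lines: odut tufi rhtse vgtd egjxm pnf jdr
Hunk 3: at line 1 remove [tufi,rhtse,vgtd] add [zcrj] -> 5 lines: odut zcrj egjxm pnf jdr
Hunk 4: at line 1 remove [egjxm] add [ecti] -> 5 lines: odut zcrj ecti pnf jdr
Hunk 5: at line 1 remove [zcrj,ecti,pnf] add [jdlh,vaxk,bkkv] -> 5 lines: odut jdlh vaxk bkkv jdr
Hunk 6: at line 1 remove [vaxk] add [uaoc,hcdh,zwv] -> 7 lines: odut jdlh uaoc hcdh zwv bkkv jdr
Hunk 7: at line 3 remove [hcdh,zwv,bkkv] add [rqn] -> 5 lines: odut jdlh uaoc rqn jdr
Final line count: 5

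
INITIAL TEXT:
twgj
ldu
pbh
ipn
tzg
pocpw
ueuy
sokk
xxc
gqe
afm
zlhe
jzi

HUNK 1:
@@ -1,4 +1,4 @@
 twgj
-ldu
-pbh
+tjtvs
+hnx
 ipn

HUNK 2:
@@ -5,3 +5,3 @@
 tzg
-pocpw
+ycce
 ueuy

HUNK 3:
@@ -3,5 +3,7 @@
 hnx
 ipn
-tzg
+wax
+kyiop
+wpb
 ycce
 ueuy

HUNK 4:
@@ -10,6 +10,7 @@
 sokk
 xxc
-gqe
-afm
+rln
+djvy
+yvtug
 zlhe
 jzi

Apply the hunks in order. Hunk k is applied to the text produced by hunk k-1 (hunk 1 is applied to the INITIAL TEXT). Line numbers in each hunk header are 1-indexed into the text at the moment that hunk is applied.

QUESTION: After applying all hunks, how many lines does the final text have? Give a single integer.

Hunk 1: at line 1 remove [ldu,pbh] add [tjtvs,hnx] -> 13 lines: twgj tjtvs hnx ipn tzg pocpw ueuy sokk xxc gqe afm zlhe jzi
Hunk 2: at line 5 remove [pocpw] add [ycce] -> 13 lines: twgj tjtvs hnx ipn tzg ycce ueuy sokk xxc gqe afm zlhe jzi
Hunk 3: at line 3 remove [tzg] add [wax,kyiop,wpb] -> 15 lines: twgj tjtvs hnx ipn wax kyiop wpb ycce ueuy sokk xxc gqe afm zlhe jzi
Hunk 4: at line 10 remove [gqe,afm] add [rln,djvy,yvtug] -> 16 lines: twgj tjtvs hnx ipn wax kyiop wpb ycce ueuy sokk xxc rln djvy yvtug zlhe jzi
Final line count: 16

Answer: 16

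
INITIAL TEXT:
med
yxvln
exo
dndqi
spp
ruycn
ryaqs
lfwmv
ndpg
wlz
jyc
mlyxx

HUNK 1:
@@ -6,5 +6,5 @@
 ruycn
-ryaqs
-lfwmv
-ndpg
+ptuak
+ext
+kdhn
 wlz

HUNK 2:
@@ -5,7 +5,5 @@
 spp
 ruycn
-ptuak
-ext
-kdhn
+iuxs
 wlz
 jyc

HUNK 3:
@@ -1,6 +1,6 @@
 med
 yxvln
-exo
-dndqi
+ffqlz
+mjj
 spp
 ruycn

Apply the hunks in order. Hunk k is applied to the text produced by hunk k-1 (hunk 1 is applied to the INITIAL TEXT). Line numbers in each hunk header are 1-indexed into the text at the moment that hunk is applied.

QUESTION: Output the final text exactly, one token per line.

Answer: med
yxvln
ffqlz
mjj
spp
ruycn
iuxs
wlz
jyc
mlyxx

Derivation:
Hunk 1: at line 6 remove [ryaqs,lfwmv,ndpg] add [ptuak,ext,kdhn] -> 12 lines: med yxvln exo dndqi spp ruycn ptuak ext kdhn wlz jyc mlyxx
Hunk 2: at line 5 remove [ptuak,ext,kdhn] add [iuxs] -> 10 lines: med yxvln exo dndqi spp ruycn iuxs wlz jyc mlyxx
Hunk 3: at line 1 remove [exo,dndqi] add [ffqlz,mjj] -> 10 lines: med yxvln ffqlz mjj spp ruycn iuxs wlz jyc mlyxx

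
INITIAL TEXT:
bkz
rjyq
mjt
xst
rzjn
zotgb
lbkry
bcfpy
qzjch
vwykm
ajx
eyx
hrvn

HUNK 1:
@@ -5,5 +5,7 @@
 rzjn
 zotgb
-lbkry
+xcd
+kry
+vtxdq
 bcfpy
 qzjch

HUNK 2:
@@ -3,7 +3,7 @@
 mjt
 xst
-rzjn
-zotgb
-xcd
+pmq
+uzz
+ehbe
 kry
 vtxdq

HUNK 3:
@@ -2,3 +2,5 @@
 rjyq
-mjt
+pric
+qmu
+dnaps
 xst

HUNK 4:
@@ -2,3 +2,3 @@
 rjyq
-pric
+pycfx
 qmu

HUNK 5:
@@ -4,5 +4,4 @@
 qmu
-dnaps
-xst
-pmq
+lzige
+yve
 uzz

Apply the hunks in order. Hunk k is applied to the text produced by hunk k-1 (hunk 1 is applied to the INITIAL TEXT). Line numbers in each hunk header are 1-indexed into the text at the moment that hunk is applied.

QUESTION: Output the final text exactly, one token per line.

Hunk 1: at line 5 remove [lbkry] add [xcd,kry,vtxdq] -> 15 lines: bkz rjyq mjt xst rzjn zotgb xcd kry vtxdq bcfpy qzjch vwykm ajx eyx hrvn
Hunk 2: at line 3 remove [rzjn,zotgb,xcd] add [pmq,uzz,ehbe] -> 15 lines: bkz rjyq mjt xst pmq uzz ehbe kry vtxdq bcfpy qzjch vwykm ajx eyx hrvn
Hunk 3: at line 2 remove [mjt] add [pric,qmu,dnaps] -> 17 lines: bkz rjyq pric qmu dnaps xst pmq uzz ehbe kry vtxdq bcfpy qzjch vwykm ajx eyx hrvn
Hunk 4: at line 2 remove [pric] add [pycfx] -> 17 lines: bkz rjyq pycfx qmu dnaps xst pmq uzz ehbe kry vtxdq bcfpy qzjch vwykm ajx eyx hrvn
Hunk 5: at line 4 remove [dnaps,xst,pmq] add [lzige,yve] -> 16 lines: bkz rjyq pycfx qmu lzige yve uzz ehbe kry vtxdq bcfpy qzjch vwykm ajx eyx hrvn

Answer: bkz
rjyq
pycfx
qmu
lzige
yve
uzz
ehbe
kry
vtxdq
bcfpy
qzjch
vwykm
ajx
eyx
hrvn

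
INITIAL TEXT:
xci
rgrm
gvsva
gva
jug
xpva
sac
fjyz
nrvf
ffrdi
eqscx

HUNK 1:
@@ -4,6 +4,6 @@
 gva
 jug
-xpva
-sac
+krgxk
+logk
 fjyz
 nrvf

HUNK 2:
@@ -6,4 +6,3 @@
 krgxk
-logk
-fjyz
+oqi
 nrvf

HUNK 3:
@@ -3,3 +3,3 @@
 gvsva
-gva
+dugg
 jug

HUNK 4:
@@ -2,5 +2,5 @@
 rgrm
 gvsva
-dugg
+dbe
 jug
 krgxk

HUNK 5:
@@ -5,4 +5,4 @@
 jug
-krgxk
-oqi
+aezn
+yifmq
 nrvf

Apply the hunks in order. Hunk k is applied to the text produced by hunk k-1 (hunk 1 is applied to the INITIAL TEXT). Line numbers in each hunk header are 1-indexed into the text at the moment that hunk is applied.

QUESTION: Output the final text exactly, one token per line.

Answer: xci
rgrm
gvsva
dbe
jug
aezn
yifmq
nrvf
ffrdi
eqscx

Derivation:
Hunk 1: at line 4 remove [xpva,sac] add [krgxk,logk] -> 11 lines: xci rgrm gvsva gva jug krgxk logk fjyz nrvf ffrdi eqscx
Hunk 2: at line 6 remove [logk,fjyz] add [oqi] -> 10 lines: xci rgrm gvsva gva jug krgxk oqi nrvf ffrdi eqscx
Hunk 3: at line 3 remove [gva] add [dugg] -> 10 lines: xci rgrm gvsva dugg jug krgxk oqi nrvf ffrdi eqscx
Hunk 4: at line 2 remove [dugg] add [dbe] -> 10 lines: xci rgrm gvsva dbe jug krgxk oqi nrvf ffrdi eqscx
Hunk 5: at line 5 remove [krgxk,oqi] add [aezn,yifmq] -> 10 lines: xci rgrm gvsva dbe jug aezn yifmq nrvf ffrdi eqscx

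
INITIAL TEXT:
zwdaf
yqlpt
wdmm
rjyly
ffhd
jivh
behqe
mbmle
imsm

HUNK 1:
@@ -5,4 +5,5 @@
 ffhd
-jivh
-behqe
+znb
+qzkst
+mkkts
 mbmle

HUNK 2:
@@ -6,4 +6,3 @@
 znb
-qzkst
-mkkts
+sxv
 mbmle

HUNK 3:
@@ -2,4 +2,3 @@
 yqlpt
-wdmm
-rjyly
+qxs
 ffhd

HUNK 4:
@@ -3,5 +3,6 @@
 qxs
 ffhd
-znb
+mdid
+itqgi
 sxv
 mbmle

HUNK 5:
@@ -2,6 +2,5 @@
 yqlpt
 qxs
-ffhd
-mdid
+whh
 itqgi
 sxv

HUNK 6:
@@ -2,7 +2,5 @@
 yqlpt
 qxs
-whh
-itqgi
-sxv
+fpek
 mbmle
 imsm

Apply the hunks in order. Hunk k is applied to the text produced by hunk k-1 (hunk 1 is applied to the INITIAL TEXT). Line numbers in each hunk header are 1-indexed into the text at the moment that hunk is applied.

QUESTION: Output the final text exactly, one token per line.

Hunk 1: at line 5 remove [jivh,behqe] add [znb,qzkst,mkkts] -> 10 lines: zwdaf yqlpt wdmm rjyly ffhd znb qzkst mkkts mbmle imsm
Hunk 2: at line 6 remove [qzkst,mkkts] add [sxv] -> 9 lines: zwdaf yqlpt wdmm rjyly ffhd znb sxv mbmle imsm
Hunk 3: at line 2 remove [wdmm,rjyly] add [qxs] -> 8 lines: zwdaf yqlpt qxs ffhd znb sxv mbmle imsm
Hunk 4: at line 3 remove [znb] add [mdid,itqgi] -> 9 lines: zwdaf yqlpt qxs ffhd mdid itqgi sxv mbmle imsm
Hunk 5: at line 2 remove [ffhd,mdid] add [whh] -> 8 lines: zwdaf yqlpt qxs whh itqgi sxv mbmle imsm
Hunk 6: at line 2 remove [whh,itqgi,sxv] add [fpek] -> 6 lines: zwdaf yqlpt qxs fpek mbmle imsm

Answer: zwdaf
yqlpt
qxs
fpek
mbmle
imsm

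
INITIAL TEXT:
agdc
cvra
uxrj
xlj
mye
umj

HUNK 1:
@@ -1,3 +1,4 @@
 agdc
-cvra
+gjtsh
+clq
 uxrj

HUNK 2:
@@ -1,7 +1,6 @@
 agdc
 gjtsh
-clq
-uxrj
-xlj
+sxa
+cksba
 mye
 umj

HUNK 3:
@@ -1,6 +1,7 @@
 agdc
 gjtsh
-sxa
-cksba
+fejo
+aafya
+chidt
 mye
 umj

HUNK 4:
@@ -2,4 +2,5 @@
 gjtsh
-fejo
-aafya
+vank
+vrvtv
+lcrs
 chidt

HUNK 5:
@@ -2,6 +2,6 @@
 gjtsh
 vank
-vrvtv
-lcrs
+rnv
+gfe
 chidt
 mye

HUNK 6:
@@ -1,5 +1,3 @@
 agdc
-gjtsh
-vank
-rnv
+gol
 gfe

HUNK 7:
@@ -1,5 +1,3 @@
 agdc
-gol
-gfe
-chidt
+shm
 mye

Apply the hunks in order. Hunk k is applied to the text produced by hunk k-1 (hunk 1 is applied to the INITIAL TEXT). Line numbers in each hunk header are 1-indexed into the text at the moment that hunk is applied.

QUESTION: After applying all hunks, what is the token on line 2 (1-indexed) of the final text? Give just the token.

Answer: shm

Derivation:
Hunk 1: at line 1 remove [cvra] add [gjtsh,clq] -> 7 lines: agdc gjtsh clq uxrj xlj mye umj
Hunk 2: at line 1 remove [clq,uxrj,xlj] add [sxa,cksba] -> 6 lines: agdc gjtsh sxa cksba mye umj
Hunk 3: at line 1 remove [sxa,cksba] add [fejo,aafya,chidt] -> 7 lines: agdc gjtsh fejo aafya chidt mye umj
Hunk 4: at line 2 remove [fejo,aafya] add [vank,vrvtv,lcrs] -> 8 lines: agdc gjtsh vank vrvtv lcrs chidt mye umj
Hunk 5: at line 2 remove [vrvtv,lcrs] add [rnv,gfe] -> 8 lines: agdc gjtsh vank rnv gfe chidt mye umj
Hunk 6: at line 1 remove [gjtsh,vank,rnv] add [gol] -> 6 lines: agdc gol gfe chidt mye umj
Hunk 7: at line 1 remove [gol,gfe,chidt] add [shm] -> 4 lines: agdc shm mye umj
Final line 2: shm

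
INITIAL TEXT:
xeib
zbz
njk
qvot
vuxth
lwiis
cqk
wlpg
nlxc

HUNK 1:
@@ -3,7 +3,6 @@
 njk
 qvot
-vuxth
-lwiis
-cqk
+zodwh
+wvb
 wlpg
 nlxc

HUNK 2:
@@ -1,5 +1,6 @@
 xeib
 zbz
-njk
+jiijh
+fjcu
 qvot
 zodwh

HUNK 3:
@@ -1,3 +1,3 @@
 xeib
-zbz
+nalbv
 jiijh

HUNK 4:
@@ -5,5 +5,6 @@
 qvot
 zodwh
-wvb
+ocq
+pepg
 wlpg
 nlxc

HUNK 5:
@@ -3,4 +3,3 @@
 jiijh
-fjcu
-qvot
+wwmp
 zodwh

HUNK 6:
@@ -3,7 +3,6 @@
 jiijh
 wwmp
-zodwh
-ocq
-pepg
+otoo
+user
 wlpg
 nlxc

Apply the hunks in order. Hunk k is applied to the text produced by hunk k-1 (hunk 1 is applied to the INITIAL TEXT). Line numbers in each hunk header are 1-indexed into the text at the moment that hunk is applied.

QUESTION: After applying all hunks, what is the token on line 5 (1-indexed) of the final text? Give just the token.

Hunk 1: at line 3 remove [vuxth,lwiis,cqk] add [zodwh,wvb] -> 8 lines: xeib zbz njk qvot zodwh wvb wlpg nlxc
Hunk 2: at line 1 remove [njk] add [jiijh,fjcu] -> 9 lines: xeib zbz jiijh fjcu qvot zodwh wvb wlpg nlxc
Hunk 3: at line 1 remove [zbz] add [nalbv] -> 9 lines: xeib nalbv jiijh fjcu qvot zodwh wvb wlpg nlxc
Hunk 4: at line 5 remove [wvb] add [ocq,pepg] -> 10 lines: xeib nalbv jiijh fjcu qvot zodwh ocq pepg wlpg nlxc
Hunk 5: at line 3 remove [fjcu,qvot] add [wwmp] -> 9 lines: xeib nalbv jiijh wwmp zodwh ocq pepg wlpg nlxc
Hunk 6: at line 3 remove [zodwh,ocq,pepg] add [otoo,user] -> 8 lines: xeib nalbv jiijh wwmp otoo user wlpg nlxc
Final line 5: otoo

Answer: otoo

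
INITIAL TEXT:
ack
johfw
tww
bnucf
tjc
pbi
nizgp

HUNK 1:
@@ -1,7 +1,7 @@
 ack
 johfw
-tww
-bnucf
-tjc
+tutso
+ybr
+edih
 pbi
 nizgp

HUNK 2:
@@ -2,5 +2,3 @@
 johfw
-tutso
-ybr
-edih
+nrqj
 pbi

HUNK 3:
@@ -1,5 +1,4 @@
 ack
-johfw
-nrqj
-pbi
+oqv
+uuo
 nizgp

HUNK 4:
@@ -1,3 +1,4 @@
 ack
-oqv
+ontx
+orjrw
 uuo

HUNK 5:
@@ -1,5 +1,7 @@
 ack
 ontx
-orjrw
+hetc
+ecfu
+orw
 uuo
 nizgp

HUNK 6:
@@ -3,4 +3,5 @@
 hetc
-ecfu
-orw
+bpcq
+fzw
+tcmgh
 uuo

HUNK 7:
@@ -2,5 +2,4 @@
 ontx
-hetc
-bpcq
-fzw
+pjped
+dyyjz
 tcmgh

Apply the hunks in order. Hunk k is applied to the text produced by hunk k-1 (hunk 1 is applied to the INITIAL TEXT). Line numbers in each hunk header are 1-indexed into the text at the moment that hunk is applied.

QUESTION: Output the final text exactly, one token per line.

Answer: ack
ontx
pjped
dyyjz
tcmgh
uuo
nizgp

Derivation:
Hunk 1: at line 1 remove [tww,bnucf,tjc] add [tutso,ybr,edih] -> 7 lines: ack johfw tutso ybr edih pbi nizgp
Hunk 2: at line 2 remove [tutso,ybr,edih] add [nrqj] -> 5 lines: ack johfw nrqj pbi nizgp
Hunk 3: at line 1 remove [johfw,nrqj,pbi] add [oqv,uuo] -> 4 lines: ack oqv uuo nizgp
Hunk 4: at line 1 remove [oqv] add [ontx,orjrw] -> 5 lines: ack ontx orjrw uuo nizgp
Hunk 5: at line 1 remove [orjrw] add [hetc,ecfu,orw] -> 7 lines: ack ontx hetc ecfu orw uuo nizgp
Hunk 6: at line 3 remove [ecfu,orw] add [bpcq,fzw,tcmgh] -> 8 lines: ack ontx hetc bpcq fzw tcmgh uuo nizgp
Hunk 7: at line 2 remove [hetc,bpcq,fzw] add [pjped,dyyjz] -> 7 lines: ack ontx pjped dyyjz tcmgh uuo nizgp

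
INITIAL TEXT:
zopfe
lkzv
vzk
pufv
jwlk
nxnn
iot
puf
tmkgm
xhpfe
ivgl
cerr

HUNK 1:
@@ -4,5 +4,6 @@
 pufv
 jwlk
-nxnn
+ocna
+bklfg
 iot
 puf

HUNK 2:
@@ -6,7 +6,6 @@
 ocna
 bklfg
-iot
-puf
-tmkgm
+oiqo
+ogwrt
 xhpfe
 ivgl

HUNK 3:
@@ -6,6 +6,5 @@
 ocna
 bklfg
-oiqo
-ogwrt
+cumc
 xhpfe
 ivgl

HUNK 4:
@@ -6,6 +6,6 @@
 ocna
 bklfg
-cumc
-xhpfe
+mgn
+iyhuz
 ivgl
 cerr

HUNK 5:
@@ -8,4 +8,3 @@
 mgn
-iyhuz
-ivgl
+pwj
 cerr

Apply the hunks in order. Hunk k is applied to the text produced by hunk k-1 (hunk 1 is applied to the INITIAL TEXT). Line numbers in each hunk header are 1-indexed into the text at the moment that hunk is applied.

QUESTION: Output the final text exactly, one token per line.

Hunk 1: at line 4 remove [nxnn] add [ocna,bklfg] -> 13 lines: zopfe lkzv vzk pufv jwlk ocna bklfg iot puf tmkgm xhpfe ivgl cerr
Hunk 2: at line 6 remove [iot,puf,tmkgm] add [oiqo,ogwrt] -> 12 lines: zopfe lkzv vzk pufv jwlk ocna bklfg oiqo ogwrt xhpfe ivgl cerr
Hunk 3: at line 6 remove [oiqo,ogwrt] add [cumc] -> 11 lines: zopfe lkzv vzk pufv jwlk ocna bklfg cumc xhpfe ivgl cerr
Hunk 4: at line 6 remove [cumc,xhpfe] add [mgn,iyhuz] -> 11 lines: zopfe lkzv vzk pufv jwlk ocna bklfg mgn iyhuz ivgl cerr
Hunk 5: at line 8 remove [iyhuz,ivgl] add [pwj] -> 10 lines: zopfe lkzv vzk pufv jwlk ocna bklfg mgn pwj cerr

Answer: zopfe
lkzv
vzk
pufv
jwlk
ocna
bklfg
mgn
pwj
cerr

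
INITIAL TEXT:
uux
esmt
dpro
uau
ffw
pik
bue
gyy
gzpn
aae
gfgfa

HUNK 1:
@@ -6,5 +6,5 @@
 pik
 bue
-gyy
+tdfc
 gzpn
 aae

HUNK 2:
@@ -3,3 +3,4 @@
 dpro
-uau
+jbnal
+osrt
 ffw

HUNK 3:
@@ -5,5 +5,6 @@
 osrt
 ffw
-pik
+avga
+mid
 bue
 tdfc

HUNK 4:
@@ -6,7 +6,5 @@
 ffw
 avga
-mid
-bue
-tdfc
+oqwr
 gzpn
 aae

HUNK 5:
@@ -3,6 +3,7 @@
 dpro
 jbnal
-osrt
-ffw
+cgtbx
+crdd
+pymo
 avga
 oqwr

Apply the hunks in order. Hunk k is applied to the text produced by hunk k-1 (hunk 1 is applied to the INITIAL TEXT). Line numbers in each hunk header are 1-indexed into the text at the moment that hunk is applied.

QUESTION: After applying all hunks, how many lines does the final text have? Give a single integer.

Answer: 12

Derivation:
Hunk 1: at line 6 remove [gyy] add [tdfc] -> 11 lines: uux esmt dpro uau ffw pik bue tdfc gzpn aae gfgfa
Hunk 2: at line 3 remove [uau] add [jbnal,osrt] -> 12 lines: uux esmt dpro jbnal osrt ffw pik bue tdfc gzpn aae gfgfa
Hunk 3: at line 5 remove [pik] add [avga,mid] -> 13 lines: uux esmt dpro jbnal osrt ffw avga mid bue tdfc gzpn aae gfgfa
Hunk 4: at line 6 remove [mid,bue,tdfc] add [oqwr] -> 11 lines: uux esmt dpro jbnal osrt ffw avga oqwr gzpn aae gfgfa
Hunk 5: at line 3 remove [osrt,ffw] add [cgtbx,crdd,pymo] -> 12 lines: uux esmt dpro jbnal cgtbx crdd pymo avga oqwr gzpn aae gfgfa
Final line count: 12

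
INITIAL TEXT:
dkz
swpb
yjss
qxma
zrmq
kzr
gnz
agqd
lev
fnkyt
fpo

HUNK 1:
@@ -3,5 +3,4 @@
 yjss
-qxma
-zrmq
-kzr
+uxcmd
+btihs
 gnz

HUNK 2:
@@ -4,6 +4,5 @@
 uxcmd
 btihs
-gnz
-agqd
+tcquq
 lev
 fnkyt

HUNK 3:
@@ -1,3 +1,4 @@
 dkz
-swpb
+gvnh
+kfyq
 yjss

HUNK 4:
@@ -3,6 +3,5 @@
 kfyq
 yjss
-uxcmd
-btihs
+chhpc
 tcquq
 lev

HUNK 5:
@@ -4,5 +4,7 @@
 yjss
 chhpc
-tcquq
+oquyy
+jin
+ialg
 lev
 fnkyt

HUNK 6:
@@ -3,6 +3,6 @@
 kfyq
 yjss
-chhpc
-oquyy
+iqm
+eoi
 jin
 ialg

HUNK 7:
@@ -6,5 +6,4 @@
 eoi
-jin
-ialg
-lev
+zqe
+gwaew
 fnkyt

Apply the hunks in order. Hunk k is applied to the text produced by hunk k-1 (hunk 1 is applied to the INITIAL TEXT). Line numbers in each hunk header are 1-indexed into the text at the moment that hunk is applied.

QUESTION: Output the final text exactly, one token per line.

Answer: dkz
gvnh
kfyq
yjss
iqm
eoi
zqe
gwaew
fnkyt
fpo

Derivation:
Hunk 1: at line 3 remove [qxma,zrmq,kzr] add [uxcmd,btihs] -> 10 lines: dkz swpb yjss uxcmd btihs gnz agqd lev fnkyt fpo
Hunk 2: at line 4 remove [gnz,agqd] add [tcquq] -> 9 lines: dkz swpb yjss uxcmd btihs tcquq lev fnkyt fpo
Hunk 3: at line 1 remove [swpb] add [gvnh,kfyq] -> 10 lines: dkz gvnh kfyq yjss uxcmd btihs tcquq lev fnkyt fpo
Hunk 4: at line 3 remove [uxcmd,btihs] add [chhpc] -> 9 lines: dkz gvnh kfyq yjss chhpc tcquq lev fnkyt fpo
Hunk 5: at line 4 remove [tcquq] add [oquyy,jin,ialg] -> 11 lines: dkz gvnh kfyq yjss chhpc oquyy jin ialg lev fnkyt fpo
Hunk 6: at line 3 remove [chhpc,oquyy] add [iqm,eoi] -> 11 lines: dkz gvnh kfyq yjss iqm eoi jin ialg lev fnkyt fpo
Hunk 7: at line 6 remove [jin,ialg,lev] add [zqe,gwaew] -> 10 lines: dkz gvnh kfyq yjss iqm eoi zqe gwaew fnkyt fpo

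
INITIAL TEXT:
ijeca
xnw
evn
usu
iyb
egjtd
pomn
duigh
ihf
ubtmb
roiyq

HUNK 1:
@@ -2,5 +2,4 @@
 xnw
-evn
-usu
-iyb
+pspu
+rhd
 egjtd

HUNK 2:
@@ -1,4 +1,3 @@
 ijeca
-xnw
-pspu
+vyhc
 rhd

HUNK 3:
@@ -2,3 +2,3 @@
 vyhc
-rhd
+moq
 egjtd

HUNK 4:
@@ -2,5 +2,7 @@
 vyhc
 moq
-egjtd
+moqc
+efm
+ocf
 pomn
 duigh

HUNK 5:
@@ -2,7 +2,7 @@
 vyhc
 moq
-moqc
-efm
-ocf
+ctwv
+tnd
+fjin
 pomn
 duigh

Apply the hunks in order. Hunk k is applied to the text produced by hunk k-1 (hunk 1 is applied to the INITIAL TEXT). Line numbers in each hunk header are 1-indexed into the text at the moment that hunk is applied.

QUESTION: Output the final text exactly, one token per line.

Answer: ijeca
vyhc
moq
ctwv
tnd
fjin
pomn
duigh
ihf
ubtmb
roiyq

Derivation:
Hunk 1: at line 2 remove [evn,usu,iyb] add [pspu,rhd] -> 10 lines: ijeca xnw pspu rhd egjtd pomn duigh ihf ubtmb roiyq
Hunk 2: at line 1 remove [xnw,pspu] add [vyhc] -> 9 lines: ijeca vyhc rhd egjtd pomn duigh ihf ubtmb roiyq
Hunk 3: at line 2 remove [rhd] add [moq] -> 9 lines: ijeca vyhc moq egjtd pomn duigh ihf ubtmb roiyq
Hunk 4: at line 2 remove [egjtd] add [moqc,efm,ocf] -> 11 lines: ijeca vyhc moq moqc efm ocf pomn duigh ihf ubtmb roiyq
Hunk 5: at line 2 remove [moqc,efm,ocf] add [ctwv,tnd,fjin] -> 11 lines: ijeca vyhc moq ctwv tnd fjin pomn duigh ihf ubtmb roiyq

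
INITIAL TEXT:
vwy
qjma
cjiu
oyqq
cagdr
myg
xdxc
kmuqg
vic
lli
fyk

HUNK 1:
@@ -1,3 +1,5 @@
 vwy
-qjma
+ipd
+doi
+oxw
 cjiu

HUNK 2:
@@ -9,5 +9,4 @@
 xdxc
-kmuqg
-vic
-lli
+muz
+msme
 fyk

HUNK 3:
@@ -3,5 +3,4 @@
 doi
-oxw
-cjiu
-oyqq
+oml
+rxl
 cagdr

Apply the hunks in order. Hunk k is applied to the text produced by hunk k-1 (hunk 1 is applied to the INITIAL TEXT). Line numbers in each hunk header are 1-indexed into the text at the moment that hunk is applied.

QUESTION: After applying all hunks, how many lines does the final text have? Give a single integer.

Hunk 1: at line 1 remove [qjma] add [ipd,doi,oxw] -> 13 lines: vwy ipd doi oxw cjiu oyqq cagdr myg xdxc kmuqg vic lli fyk
Hunk 2: at line 9 remove [kmuqg,vic,lli] add [muz,msme] -> 12 lines: vwy ipd doi oxw cjiu oyqq cagdr myg xdxc muz msme fyk
Hunk 3: at line 3 remove [oxw,cjiu,oyqq] add [oml,rxl] -> 11 lines: vwy ipd doi oml rxl cagdr myg xdxc muz msme fyk
Final line count: 11

Answer: 11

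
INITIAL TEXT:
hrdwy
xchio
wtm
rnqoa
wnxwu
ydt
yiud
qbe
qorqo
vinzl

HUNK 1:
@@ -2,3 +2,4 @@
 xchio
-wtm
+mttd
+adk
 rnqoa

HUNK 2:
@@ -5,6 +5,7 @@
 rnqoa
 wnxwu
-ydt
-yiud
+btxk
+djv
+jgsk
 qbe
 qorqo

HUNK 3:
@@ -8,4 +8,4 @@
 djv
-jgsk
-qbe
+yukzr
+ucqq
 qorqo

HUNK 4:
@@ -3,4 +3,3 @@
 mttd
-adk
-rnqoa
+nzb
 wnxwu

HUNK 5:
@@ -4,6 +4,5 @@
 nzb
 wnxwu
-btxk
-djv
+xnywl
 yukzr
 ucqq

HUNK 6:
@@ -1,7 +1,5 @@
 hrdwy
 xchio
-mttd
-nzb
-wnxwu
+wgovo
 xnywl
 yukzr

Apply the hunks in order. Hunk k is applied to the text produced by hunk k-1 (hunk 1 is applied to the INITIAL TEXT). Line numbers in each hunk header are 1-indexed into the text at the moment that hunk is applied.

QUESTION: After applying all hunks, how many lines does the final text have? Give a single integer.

Answer: 8

Derivation:
Hunk 1: at line 2 remove [wtm] add [mttd,adk] -> 11 lines: hrdwy xchio mttd adk rnqoa wnxwu ydt yiud qbe qorqo vinzl
Hunk 2: at line 5 remove [ydt,yiud] add [btxk,djv,jgsk] -> 12 lines: hrdwy xchio mttd adk rnqoa wnxwu btxk djv jgsk qbe qorqo vinzl
Hunk 3: at line 8 remove [jgsk,qbe] add [yukzr,ucqq] -> 12 lines: hrdwy xchio mttd adk rnqoa wnxwu btxk djv yukzr ucqq qorqo vinzl
Hunk 4: at line 3 remove [adk,rnqoa] add [nzb] -> 11 lines: hrdwy xchio mttd nzb wnxwu btxk djv yukzr ucqq qorqo vinzl
Hunk 5: at line 4 remove [btxk,djv] add [xnywl] -> 10 lines: hrdwy xchio mttd nzb wnxwu xnywl yukzr ucqq qorqo vinzl
Hunk 6: at line 1 remove [mttd,nzb,wnxwu] add [wgovo] -> 8 lines: hrdwy xchio wgovo xnywl yukzr ucqq qorqo vinzl
Final line count: 8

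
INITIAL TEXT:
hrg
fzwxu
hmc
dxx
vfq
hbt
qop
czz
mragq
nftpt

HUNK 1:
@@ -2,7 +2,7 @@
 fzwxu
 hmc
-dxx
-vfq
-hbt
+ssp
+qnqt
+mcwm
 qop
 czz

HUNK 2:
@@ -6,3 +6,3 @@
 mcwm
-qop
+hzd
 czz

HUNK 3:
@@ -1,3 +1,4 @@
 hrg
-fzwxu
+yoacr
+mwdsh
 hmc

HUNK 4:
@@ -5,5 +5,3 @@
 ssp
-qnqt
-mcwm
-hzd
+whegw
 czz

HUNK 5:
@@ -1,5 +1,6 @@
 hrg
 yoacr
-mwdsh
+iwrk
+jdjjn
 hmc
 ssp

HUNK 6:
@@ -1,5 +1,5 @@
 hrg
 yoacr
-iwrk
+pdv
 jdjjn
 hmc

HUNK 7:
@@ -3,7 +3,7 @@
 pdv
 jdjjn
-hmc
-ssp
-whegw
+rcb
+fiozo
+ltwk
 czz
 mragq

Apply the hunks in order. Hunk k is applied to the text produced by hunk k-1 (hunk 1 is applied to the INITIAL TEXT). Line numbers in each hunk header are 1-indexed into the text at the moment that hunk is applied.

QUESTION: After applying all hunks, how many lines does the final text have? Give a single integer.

Hunk 1: at line 2 remove [dxx,vfq,hbt] add [ssp,qnqt,mcwm] -> 10 lines: hrg fzwxu hmc ssp qnqt mcwm qop czz mragq nftpt
Hunk 2: at line 6 remove [qop] add [hzd] -> 10 lines: hrg fzwxu hmc ssp qnqt mcwm hzd czz mragq nftpt
Hunk 3: at line 1 remove [fzwxu] add [yoacr,mwdsh] -> 11 lines: hrg yoacr mwdsh hmc ssp qnqt mcwm hzd czz mragq nftpt
Hunk 4: at line 5 remove [qnqt,mcwm,hzd] add [whegw] -> 9 lines: hrg yoacr mwdsh hmc ssp whegw czz mragq nftpt
Hunk 5: at line 1 remove [mwdsh] add [iwrk,jdjjn] -> 10 lines: hrg yoacr iwrk jdjjn hmc ssp whegw czz mragq nftpt
Hunk 6: at line 1 remove [iwrk] add [pdv] -> 10 lines: hrg yoacr pdv jdjjn hmc ssp whegw czz mragq nftpt
Hunk 7: at line 3 remove [hmc,ssp,whegw] add [rcb,fiozo,ltwk] -> 10 lines: hrg yoacr pdv jdjjn rcb fiozo ltwk czz mragq nftpt
Final line count: 10

Answer: 10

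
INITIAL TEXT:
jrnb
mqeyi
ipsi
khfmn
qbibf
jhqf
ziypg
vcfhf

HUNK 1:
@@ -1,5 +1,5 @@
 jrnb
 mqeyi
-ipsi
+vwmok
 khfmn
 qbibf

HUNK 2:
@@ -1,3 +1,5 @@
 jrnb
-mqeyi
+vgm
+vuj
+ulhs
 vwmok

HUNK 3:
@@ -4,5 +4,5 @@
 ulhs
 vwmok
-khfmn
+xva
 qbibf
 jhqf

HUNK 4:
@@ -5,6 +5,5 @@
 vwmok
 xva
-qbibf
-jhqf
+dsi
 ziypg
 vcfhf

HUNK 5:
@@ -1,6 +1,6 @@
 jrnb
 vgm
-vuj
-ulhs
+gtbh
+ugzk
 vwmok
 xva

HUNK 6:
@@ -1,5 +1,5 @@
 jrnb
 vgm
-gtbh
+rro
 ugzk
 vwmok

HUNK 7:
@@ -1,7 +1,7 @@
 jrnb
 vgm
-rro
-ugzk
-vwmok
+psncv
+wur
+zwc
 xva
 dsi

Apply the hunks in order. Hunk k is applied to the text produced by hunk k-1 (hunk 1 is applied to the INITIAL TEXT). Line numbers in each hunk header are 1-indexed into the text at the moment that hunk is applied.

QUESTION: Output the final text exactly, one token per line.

Answer: jrnb
vgm
psncv
wur
zwc
xva
dsi
ziypg
vcfhf

Derivation:
Hunk 1: at line 1 remove [ipsi] add [vwmok] -> 8 lines: jrnb mqeyi vwmok khfmn qbibf jhqf ziypg vcfhf
Hunk 2: at line 1 remove [mqeyi] add [vgm,vuj,ulhs] -> 10 lines: jrnb vgm vuj ulhs vwmok khfmn qbibf jhqf ziypg vcfhf
Hunk 3: at line 4 remove [khfmn] add [xva] -> 10 lines: jrnb vgm vuj ulhs vwmok xva qbibf jhqf ziypg vcfhf
Hunk 4: at line 5 remove [qbibf,jhqf] add [dsi] -> 9 lines: jrnb vgm vuj ulhs vwmok xva dsi ziypg vcfhf
Hunk 5: at line 1 remove [vuj,ulhs] add [gtbh,ugzk] -> 9 lines: jrnb vgm gtbh ugzk vwmok xva dsi ziypg vcfhf
Hunk 6: at line 1 remove [gtbh] add [rro] -> 9 lines: jrnb vgm rro ugzk vwmok xva dsi ziypg vcfhf
Hunk 7: at line 1 remove [rro,ugzk,vwmok] add [psncv,wur,zwc] -> 9 lines: jrnb vgm psncv wur zwc xva dsi ziypg vcfhf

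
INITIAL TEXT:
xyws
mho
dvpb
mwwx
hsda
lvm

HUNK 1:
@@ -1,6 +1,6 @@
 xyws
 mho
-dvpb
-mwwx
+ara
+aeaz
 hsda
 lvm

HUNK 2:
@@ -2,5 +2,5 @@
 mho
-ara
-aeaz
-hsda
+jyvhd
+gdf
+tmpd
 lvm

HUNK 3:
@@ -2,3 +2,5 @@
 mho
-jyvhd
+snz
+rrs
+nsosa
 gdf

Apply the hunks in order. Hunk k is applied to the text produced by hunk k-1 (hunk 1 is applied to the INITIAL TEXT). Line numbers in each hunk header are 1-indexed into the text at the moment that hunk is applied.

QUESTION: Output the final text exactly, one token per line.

Hunk 1: at line 1 remove [dvpb,mwwx] add [ara,aeaz] -> 6 lines: xyws mho ara aeaz hsda lvm
Hunk 2: at line 2 remove [ara,aeaz,hsda] add [jyvhd,gdf,tmpd] -> 6 lines: xyws mho jyvhd gdf tmpd lvm
Hunk 3: at line 2 remove [jyvhd] add [snz,rrs,nsosa] -> 8 lines: xyws mho snz rrs nsosa gdf tmpd lvm

Answer: xyws
mho
snz
rrs
nsosa
gdf
tmpd
lvm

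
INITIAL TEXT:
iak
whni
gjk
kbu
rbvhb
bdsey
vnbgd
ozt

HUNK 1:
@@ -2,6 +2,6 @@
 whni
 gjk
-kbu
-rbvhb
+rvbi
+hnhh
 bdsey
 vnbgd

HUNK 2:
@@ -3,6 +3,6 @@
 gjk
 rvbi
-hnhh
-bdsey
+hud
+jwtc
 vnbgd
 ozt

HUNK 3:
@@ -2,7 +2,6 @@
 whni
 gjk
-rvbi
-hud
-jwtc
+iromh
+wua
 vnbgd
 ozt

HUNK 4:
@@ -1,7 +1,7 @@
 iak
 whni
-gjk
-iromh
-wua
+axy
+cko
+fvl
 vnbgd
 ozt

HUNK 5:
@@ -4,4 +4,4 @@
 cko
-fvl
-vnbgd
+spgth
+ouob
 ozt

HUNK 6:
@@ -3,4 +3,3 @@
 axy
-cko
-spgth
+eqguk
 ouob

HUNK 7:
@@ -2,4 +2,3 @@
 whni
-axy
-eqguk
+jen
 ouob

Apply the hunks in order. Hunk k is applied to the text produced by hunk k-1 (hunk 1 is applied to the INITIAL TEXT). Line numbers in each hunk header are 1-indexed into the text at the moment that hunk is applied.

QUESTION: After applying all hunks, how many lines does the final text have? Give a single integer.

Answer: 5

Derivation:
Hunk 1: at line 2 remove [kbu,rbvhb] add [rvbi,hnhh] -> 8 lines: iak whni gjk rvbi hnhh bdsey vnbgd ozt
Hunk 2: at line 3 remove [hnhh,bdsey] add [hud,jwtc] -> 8 lines: iak whni gjk rvbi hud jwtc vnbgd ozt
Hunk 3: at line 2 remove [rvbi,hud,jwtc] add [iromh,wua] -> 7 lines: iak whni gjk iromh wua vnbgd ozt
Hunk 4: at line 1 remove [gjk,iromh,wua] add [axy,cko,fvl] -> 7 lines: iak whni axy cko fvl vnbgd ozt
Hunk 5: at line 4 remove [fvl,vnbgd] add [spgth,ouob] -> 7 lines: iak whni axy cko spgth ouob ozt
Hunk 6: at line 3 remove [cko,spgth] add [eqguk] -> 6 lines: iak whni axy eqguk ouob ozt
Hunk 7: at line 2 remove [axy,eqguk] add [jen] -> 5 lines: iak whni jen ouob ozt
Final line count: 5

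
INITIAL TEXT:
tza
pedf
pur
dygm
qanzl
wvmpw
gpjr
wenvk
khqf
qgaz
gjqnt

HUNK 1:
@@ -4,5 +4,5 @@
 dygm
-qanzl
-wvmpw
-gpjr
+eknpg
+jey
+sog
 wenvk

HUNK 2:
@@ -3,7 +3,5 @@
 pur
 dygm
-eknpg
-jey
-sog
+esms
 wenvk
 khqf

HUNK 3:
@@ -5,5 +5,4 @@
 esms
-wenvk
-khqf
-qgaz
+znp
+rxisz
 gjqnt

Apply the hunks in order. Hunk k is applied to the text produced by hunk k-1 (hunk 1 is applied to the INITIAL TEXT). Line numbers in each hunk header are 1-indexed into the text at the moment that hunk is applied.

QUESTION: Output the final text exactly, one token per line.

Answer: tza
pedf
pur
dygm
esms
znp
rxisz
gjqnt

Derivation:
Hunk 1: at line 4 remove [qanzl,wvmpw,gpjr] add [eknpg,jey,sog] -> 11 lines: tza pedf pur dygm eknpg jey sog wenvk khqf qgaz gjqnt
Hunk 2: at line 3 remove [eknpg,jey,sog] add [esms] -> 9 lines: tza pedf pur dygm esms wenvk khqf qgaz gjqnt
Hunk 3: at line 5 remove [wenvk,khqf,qgaz] add [znp,rxisz] -> 8 lines: tza pedf pur dygm esms znp rxisz gjqnt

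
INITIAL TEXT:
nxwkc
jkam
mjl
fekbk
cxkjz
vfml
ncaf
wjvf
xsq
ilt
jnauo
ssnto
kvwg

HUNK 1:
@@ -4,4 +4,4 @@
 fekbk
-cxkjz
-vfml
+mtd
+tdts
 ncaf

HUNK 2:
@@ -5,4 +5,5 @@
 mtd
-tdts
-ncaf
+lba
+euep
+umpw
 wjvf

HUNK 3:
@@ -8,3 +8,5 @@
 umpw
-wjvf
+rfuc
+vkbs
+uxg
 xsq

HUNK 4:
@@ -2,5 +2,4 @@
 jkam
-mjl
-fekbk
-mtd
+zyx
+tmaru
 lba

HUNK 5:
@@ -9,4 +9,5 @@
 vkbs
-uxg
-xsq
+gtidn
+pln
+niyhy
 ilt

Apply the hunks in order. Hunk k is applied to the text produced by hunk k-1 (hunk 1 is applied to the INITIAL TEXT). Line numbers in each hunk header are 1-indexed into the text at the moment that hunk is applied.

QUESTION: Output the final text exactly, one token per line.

Hunk 1: at line 4 remove [cxkjz,vfml] add [mtd,tdts] -> 13 lines: nxwkc jkam mjl fekbk mtd tdts ncaf wjvf xsq ilt jnauo ssnto kvwg
Hunk 2: at line 5 remove [tdts,ncaf] add [lba,euep,umpw] -> 14 lines: nxwkc jkam mjl fekbk mtd lba euep umpw wjvf xsq ilt jnauo ssnto kvwg
Hunk 3: at line 8 remove [wjvf] add [rfuc,vkbs,uxg] -> 16 lines: nxwkc jkam mjl fekbk mtd lba euep umpw rfuc vkbs uxg xsq ilt jnauo ssnto kvwg
Hunk 4: at line 2 remove [mjl,fekbk,mtd] add [zyx,tmaru] -> 15 lines: nxwkc jkam zyx tmaru lba euep umpw rfuc vkbs uxg xsq ilt jnauo ssnto kvwg
Hunk 5: at line 9 remove [uxg,xsq] add [gtidn,pln,niyhy] -> 16 lines: nxwkc jkam zyx tmaru lba euep umpw rfuc vkbs gtidn pln niyhy ilt jnauo ssnto kvwg

Answer: nxwkc
jkam
zyx
tmaru
lba
euep
umpw
rfuc
vkbs
gtidn
pln
niyhy
ilt
jnauo
ssnto
kvwg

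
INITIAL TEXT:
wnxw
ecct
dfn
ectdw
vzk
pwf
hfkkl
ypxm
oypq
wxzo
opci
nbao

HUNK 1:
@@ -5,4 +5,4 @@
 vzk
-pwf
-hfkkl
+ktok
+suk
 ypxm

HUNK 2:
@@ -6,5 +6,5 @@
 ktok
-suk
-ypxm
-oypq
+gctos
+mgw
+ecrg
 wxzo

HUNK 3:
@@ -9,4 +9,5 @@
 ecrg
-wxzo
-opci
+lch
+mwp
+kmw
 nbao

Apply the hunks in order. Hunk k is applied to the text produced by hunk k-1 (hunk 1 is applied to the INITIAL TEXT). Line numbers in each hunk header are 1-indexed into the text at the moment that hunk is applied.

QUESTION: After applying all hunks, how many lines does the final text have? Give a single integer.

Hunk 1: at line 5 remove [pwf,hfkkl] add [ktok,suk] -> 12 lines: wnxw ecct dfn ectdw vzk ktok suk ypxm oypq wxzo opci nbao
Hunk 2: at line 6 remove [suk,ypxm,oypq] add [gctos,mgw,ecrg] -> 12 lines: wnxw ecct dfn ectdw vzk ktok gctos mgw ecrg wxzo opci nbao
Hunk 3: at line 9 remove [wxzo,opci] add [lch,mwp,kmw] -> 13 lines: wnxw ecct dfn ectdw vzk ktok gctos mgw ecrg lch mwp kmw nbao
Final line count: 13

Answer: 13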